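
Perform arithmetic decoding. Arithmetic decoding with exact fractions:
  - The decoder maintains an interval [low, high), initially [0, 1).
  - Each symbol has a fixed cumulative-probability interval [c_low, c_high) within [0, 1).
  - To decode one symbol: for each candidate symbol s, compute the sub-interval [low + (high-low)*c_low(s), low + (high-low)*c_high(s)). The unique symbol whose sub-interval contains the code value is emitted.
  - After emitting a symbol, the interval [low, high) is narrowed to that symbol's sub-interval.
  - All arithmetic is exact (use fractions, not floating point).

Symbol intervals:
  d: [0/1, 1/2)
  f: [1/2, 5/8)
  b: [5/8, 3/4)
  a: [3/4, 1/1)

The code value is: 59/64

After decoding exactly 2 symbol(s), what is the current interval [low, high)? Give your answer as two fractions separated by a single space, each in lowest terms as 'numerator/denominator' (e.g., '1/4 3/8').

Step 1: interval [0/1, 1/1), width = 1/1 - 0/1 = 1/1
  'd': [0/1 + 1/1*0/1, 0/1 + 1/1*1/2) = [0/1, 1/2)
  'f': [0/1 + 1/1*1/2, 0/1 + 1/1*5/8) = [1/2, 5/8)
  'b': [0/1 + 1/1*5/8, 0/1 + 1/1*3/4) = [5/8, 3/4)
  'a': [0/1 + 1/1*3/4, 0/1 + 1/1*1/1) = [3/4, 1/1) <- contains code 59/64
  emit 'a', narrow to [3/4, 1/1)
Step 2: interval [3/4, 1/1), width = 1/1 - 3/4 = 1/4
  'd': [3/4 + 1/4*0/1, 3/4 + 1/4*1/2) = [3/4, 7/8)
  'f': [3/4 + 1/4*1/2, 3/4 + 1/4*5/8) = [7/8, 29/32)
  'b': [3/4 + 1/4*5/8, 3/4 + 1/4*3/4) = [29/32, 15/16) <- contains code 59/64
  'a': [3/4 + 1/4*3/4, 3/4 + 1/4*1/1) = [15/16, 1/1)
  emit 'b', narrow to [29/32, 15/16)

Answer: 29/32 15/16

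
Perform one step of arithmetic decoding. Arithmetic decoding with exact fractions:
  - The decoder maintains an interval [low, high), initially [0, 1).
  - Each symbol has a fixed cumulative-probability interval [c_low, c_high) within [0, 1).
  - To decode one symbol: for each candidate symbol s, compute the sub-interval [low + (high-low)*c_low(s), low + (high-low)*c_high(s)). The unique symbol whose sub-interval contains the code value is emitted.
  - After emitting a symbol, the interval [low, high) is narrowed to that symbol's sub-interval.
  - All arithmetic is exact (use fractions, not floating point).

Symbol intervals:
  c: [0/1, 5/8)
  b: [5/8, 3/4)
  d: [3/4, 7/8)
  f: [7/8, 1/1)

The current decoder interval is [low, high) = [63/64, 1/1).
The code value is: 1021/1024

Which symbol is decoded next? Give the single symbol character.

Interval width = high − low = 1/1 − 63/64 = 1/64
Scaled code = (code − low) / width = (1021/1024 − 63/64) / 1/64 = 13/16
  c: [0/1, 5/8) 
  b: [5/8, 3/4) 
  d: [3/4, 7/8) ← scaled code falls here ✓
  f: [7/8, 1/1) 

Answer: d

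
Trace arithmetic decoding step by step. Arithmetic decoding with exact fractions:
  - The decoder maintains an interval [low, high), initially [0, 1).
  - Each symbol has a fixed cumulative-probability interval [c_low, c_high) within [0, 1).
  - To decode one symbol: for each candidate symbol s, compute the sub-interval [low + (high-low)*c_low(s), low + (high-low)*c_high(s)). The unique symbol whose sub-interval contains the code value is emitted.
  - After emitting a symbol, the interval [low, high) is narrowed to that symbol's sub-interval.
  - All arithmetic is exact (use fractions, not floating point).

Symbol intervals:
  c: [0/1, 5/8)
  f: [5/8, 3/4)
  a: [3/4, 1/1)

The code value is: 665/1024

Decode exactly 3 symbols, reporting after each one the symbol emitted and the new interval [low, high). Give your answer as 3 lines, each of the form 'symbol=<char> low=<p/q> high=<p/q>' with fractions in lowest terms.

Step 1: interval [0/1, 1/1), width = 1/1 - 0/1 = 1/1
  'c': [0/1 + 1/1*0/1, 0/1 + 1/1*5/8) = [0/1, 5/8)
  'f': [0/1 + 1/1*5/8, 0/1 + 1/1*3/4) = [5/8, 3/4) <- contains code 665/1024
  'a': [0/1 + 1/1*3/4, 0/1 + 1/1*1/1) = [3/4, 1/1)
  emit 'f', narrow to [5/8, 3/4)
Step 2: interval [5/8, 3/4), width = 3/4 - 5/8 = 1/8
  'c': [5/8 + 1/8*0/1, 5/8 + 1/8*5/8) = [5/8, 45/64) <- contains code 665/1024
  'f': [5/8 + 1/8*5/8, 5/8 + 1/8*3/4) = [45/64, 23/32)
  'a': [5/8 + 1/8*3/4, 5/8 + 1/8*1/1) = [23/32, 3/4)
  emit 'c', narrow to [5/8, 45/64)
Step 3: interval [5/8, 45/64), width = 45/64 - 5/8 = 5/64
  'c': [5/8 + 5/64*0/1, 5/8 + 5/64*5/8) = [5/8, 345/512) <- contains code 665/1024
  'f': [5/8 + 5/64*5/8, 5/8 + 5/64*3/4) = [345/512, 175/256)
  'a': [5/8 + 5/64*3/4, 5/8 + 5/64*1/1) = [175/256, 45/64)
  emit 'c', narrow to [5/8, 345/512)

Answer: symbol=f low=5/8 high=3/4
symbol=c low=5/8 high=45/64
symbol=c low=5/8 high=345/512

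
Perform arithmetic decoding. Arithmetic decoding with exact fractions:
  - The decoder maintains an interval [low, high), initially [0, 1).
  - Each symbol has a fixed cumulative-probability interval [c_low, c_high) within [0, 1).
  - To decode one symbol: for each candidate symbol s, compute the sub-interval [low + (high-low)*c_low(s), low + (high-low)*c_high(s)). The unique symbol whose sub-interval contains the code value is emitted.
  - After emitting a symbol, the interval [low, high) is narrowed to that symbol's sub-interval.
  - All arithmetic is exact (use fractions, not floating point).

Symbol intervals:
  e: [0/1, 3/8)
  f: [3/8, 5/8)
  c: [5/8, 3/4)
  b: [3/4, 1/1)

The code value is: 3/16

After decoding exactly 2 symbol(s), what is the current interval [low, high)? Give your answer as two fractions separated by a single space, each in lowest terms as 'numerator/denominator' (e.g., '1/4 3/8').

Step 1: interval [0/1, 1/1), width = 1/1 - 0/1 = 1/1
  'e': [0/1 + 1/1*0/1, 0/1 + 1/1*3/8) = [0/1, 3/8) <- contains code 3/16
  'f': [0/1 + 1/1*3/8, 0/1 + 1/1*5/8) = [3/8, 5/8)
  'c': [0/1 + 1/1*5/8, 0/1 + 1/1*3/4) = [5/8, 3/4)
  'b': [0/1 + 1/1*3/4, 0/1 + 1/1*1/1) = [3/4, 1/1)
  emit 'e', narrow to [0/1, 3/8)
Step 2: interval [0/1, 3/8), width = 3/8 - 0/1 = 3/8
  'e': [0/1 + 3/8*0/1, 0/1 + 3/8*3/8) = [0/1, 9/64)
  'f': [0/1 + 3/8*3/8, 0/1 + 3/8*5/8) = [9/64, 15/64) <- contains code 3/16
  'c': [0/1 + 3/8*5/8, 0/1 + 3/8*3/4) = [15/64, 9/32)
  'b': [0/1 + 3/8*3/4, 0/1 + 3/8*1/1) = [9/32, 3/8)
  emit 'f', narrow to [9/64, 15/64)

Answer: 9/64 15/64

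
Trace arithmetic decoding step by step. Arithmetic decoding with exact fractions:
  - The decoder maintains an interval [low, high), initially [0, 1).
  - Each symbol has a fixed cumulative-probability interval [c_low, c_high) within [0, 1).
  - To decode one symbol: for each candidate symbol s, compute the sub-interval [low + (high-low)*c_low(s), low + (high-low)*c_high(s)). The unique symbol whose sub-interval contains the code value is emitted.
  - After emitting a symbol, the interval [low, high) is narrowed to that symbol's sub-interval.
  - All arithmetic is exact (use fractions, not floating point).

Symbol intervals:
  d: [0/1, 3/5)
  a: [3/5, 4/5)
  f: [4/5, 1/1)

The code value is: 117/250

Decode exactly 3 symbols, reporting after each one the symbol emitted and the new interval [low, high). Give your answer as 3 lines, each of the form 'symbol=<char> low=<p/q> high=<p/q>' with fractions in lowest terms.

Step 1: interval [0/1, 1/1), width = 1/1 - 0/1 = 1/1
  'd': [0/1 + 1/1*0/1, 0/1 + 1/1*3/5) = [0/1, 3/5) <- contains code 117/250
  'a': [0/1 + 1/1*3/5, 0/1 + 1/1*4/5) = [3/5, 4/5)
  'f': [0/1 + 1/1*4/5, 0/1 + 1/1*1/1) = [4/5, 1/1)
  emit 'd', narrow to [0/1, 3/5)
Step 2: interval [0/1, 3/5), width = 3/5 - 0/1 = 3/5
  'd': [0/1 + 3/5*0/1, 0/1 + 3/5*3/5) = [0/1, 9/25)
  'a': [0/1 + 3/5*3/5, 0/1 + 3/5*4/5) = [9/25, 12/25) <- contains code 117/250
  'f': [0/1 + 3/5*4/5, 0/1 + 3/5*1/1) = [12/25, 3/5)
  emit 'a', narrow to [9/25, 12/25)
Step 3: interval [9/25, 12/25), width = 12/25 - 9/25 = 3/25
  'd': [9/25 + 3/25*0/1, 9/25 + 3/25*3/5) = [9/25, 54/125)
  'a': [9/25 + 3/25*3/5, 9/25 + 3/25*4/5) = [54/125, 57/125)
  'f': [9/25 + 3/25*4/5, 9/25 + 3/25*1/1) = [57/125, 12/25) <- contains code 117/250
  emit 'f', narrow to [57/125, 12/25)

Answer: symbol=d low=0/1 high=3/5
symbol=a low=9/25 high=12/25
symbol=f low=57/125 high=12/25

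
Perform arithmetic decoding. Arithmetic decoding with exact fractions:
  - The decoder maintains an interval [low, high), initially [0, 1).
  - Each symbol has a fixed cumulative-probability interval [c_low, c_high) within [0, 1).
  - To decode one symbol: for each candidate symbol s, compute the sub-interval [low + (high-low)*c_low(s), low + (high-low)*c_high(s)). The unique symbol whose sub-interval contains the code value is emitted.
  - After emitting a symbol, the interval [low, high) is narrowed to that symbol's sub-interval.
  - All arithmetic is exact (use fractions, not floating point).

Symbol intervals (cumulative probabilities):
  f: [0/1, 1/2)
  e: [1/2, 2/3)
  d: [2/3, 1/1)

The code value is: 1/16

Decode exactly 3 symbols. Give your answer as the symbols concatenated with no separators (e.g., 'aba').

Answer: fff

Derivation:
Step 1: interval [0/1, 1/1), width = 1/1 - 0/1 = 1/1
  'f': [0/1 + 1/1*0/1, 0/1 + 1/1*1/2) = [0/1, 1/2) <- contains code 1/16
  'e': [0/1 + 1/1*1/2, 0/1 + 1/1*2/3) = [1/2, 2/3)
  'd': [0/1 + 1/1*2/3, 0/1 + 1/1*1/1) = [2/3, 1/1)
  emit 'f', narrow to [0/1, 1/2)
Step 2: interval [0/1, 1/2), width = 1/2 - 0/1 = 1/2
  'f': [0/1 + 1/2*0/1, 0/1 + 1/2*1/2) = [0/1, 1/4) <- contains code 1/16
  'e': [0/1 + 1/2*1/2, 0/1 + 1/2*2/3) = [1/4, 1/3)
  'd': [0/1 + 1/2*2/3, 0/1 + 1/2*1/1) = [1/3, 1/2)
  emit 'f', narrow to [0/1, 1/4)
Step 3: interval [0/1, 1/4), width = 1/4 - 0/1 = 1/4
  'f': [0/1 + 1/4*0/1, 0/1 + 1/4*1/2) = [0/1, 1/8) <- contains code 1/16
  'e': [0/1 + 1/4*1/2, 0/1 + 1/4*2/3) = [1/8, 1/6)
  'd': [0/1 + 1/4*2/3, 0/1 + 1/4*1/1) = [1/6, 1/4)
  emit 'f', narrow to [0/1, 1/8)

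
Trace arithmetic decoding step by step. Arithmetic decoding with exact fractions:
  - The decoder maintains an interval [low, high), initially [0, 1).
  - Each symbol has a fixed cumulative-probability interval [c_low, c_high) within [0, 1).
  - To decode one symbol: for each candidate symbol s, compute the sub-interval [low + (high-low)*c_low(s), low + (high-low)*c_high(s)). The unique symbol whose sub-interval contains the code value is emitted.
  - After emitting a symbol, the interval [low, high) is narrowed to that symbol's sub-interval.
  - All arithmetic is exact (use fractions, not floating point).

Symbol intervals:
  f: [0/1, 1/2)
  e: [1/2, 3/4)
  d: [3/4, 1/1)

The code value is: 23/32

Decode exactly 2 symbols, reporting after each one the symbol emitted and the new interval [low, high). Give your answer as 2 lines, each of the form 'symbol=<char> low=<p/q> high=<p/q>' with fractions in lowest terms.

Answer: symbol=e low=1/2 high=3/4
symbol=d low=11/16 high=3/4

Derivation:
Step 1: interval [0/1, 1/1), width = 1/1 - 0/1 = 1/1
  'f': [0/1 + 1/1*0/1, 0/1 + 1/1*1/2) = [0/1, 1/2)
  'e': [0/1 + 1/1*1/2, 0/1 + 1/1*3/4) = [1/2, 3/4) <- contains code 23/32
  'd': [0/1 + 1/1*3/4, 0/1 + 1/1*1/1) = [3/4, 1/1)
  emit 'e', narrow to [1/2, 3/4)
Step 2: interval [1/2, 3/4), width = 3/4 - 1/2 = 1/4
  'f': [1/2 + 1/4*0/1, 1/2 + 1/4*1/2) = [1/2, 5/8)
  'e': [1/2 + 1/4*1/2, 1/2 + 1/4*3/4) = [5/8, 11/16)
  'd': [1/2 + 1/4*3/4, 1/2 + 1/4*1/1) = [11/16, 3/4) <- contains code 23/32
  emit 'd', narrow to [11/16, 3/4)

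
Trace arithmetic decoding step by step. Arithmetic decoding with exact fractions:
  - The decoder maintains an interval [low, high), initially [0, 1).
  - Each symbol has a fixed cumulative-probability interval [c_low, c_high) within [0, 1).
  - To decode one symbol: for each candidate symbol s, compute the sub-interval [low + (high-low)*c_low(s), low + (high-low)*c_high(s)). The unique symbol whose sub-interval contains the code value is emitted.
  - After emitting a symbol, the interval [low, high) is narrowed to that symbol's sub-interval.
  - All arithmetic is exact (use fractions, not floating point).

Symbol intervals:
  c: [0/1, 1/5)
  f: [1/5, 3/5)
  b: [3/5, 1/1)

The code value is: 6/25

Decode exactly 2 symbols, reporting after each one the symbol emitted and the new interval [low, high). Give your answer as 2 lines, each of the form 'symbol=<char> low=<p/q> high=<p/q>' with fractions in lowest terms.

Step 1: interval [0/1, 1/1), width = 1/1 - 0/1 = 1/1
  'c': [0/1 + 1/1*0/1, 0/1 + 1/1*1/5) = [0/1, 1/5)
  'f': [0/1 + 1/1*1/5, 0/1 + 1/1*3/5) = [1/5, 3/5) <- contains code 6/25
  'b': [0/1 + 1/1*3/5, 0/1 + 1/1*1/1) = [3/5, 1/1)
  emit 'f', narrow to [1/5, 3/5)
Step 2: interval [1/5, 3/5), width = 3/5 - 1/5 = 2/5
  'c': [1/5 + 2/5*0/1, 1/5 + 2/5*1/5) = [1/5, 7/25) <- contains code 6/25
  'f': [1/5 + 2/5*1/5, 1/5 + 2/5*3/5) = [7/25, 11/25)
  'b': [1/5 + 2/5*3/5, 1/5 + 2/5*1/1) = [11/25, 3/5)
  emit 'c', narrow to [1/5, 7/25)

Answer: symbol=f low=1/5 high=3/5
symbol=c low=1/5 high=7/25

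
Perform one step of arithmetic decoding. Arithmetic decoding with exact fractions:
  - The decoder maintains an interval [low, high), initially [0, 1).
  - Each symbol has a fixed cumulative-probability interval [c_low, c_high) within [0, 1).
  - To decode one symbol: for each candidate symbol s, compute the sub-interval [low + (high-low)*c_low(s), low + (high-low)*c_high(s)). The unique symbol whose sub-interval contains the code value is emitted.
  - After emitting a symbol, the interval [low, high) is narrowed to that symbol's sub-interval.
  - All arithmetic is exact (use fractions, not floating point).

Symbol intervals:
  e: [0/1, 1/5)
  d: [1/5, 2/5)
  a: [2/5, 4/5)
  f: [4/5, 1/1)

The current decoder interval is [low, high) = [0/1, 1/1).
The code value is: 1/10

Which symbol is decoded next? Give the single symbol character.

Answer: e

Derivation:
Interval width = high − low = 1/1 − 0/1 = 1/1
Scaled code = (code − low) / width = (1/10 − 0/1) / 1/1 = 1/10
  e: [0/1, 1/5) ← scaled code falls here ✓
  d: [1/5, 2/5) 
  a: [2/5, 4/5) 
  f: [4/5, 1/1) 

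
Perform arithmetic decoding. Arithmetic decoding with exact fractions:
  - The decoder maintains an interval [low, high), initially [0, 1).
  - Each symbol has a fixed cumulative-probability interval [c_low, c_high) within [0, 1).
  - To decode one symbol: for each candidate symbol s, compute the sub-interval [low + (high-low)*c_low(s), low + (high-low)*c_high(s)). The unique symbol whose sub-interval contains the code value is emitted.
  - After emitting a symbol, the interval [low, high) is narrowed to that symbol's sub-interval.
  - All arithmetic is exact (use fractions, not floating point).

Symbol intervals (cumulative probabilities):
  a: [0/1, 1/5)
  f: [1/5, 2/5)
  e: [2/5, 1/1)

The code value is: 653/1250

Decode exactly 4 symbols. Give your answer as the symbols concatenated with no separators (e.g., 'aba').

Step 1: interval [0/1, 1/1), width = 1/1 - 0/1 = 1/1
  'a': [0/1 + 1/1*0/1, 0/1 + 1/1*1/5) = [0/1, 1/5)
  'f': [0/1 + 1/1*1/5, 0/1 + 1/1*2/5) = [1/5, 2/5)
  'e': [0/1 + 1/1*2/5, 0/1 + 1/1*1/1) = [2/5, 1/1) <- contains code 653/1250
  emit 'e', narrow to [2/5, 1/1)
Step 2: interval [2/5, 1/1), width = 1/1 - 2/5 = 3/5
  'a': [2/5 + 3/5*0/1, 2/5 + 3/5*1/5) = [2/5, 13/25)
  'f': [2/5 + 3/5*1/5, 2/5 + 3/5*2/5) = [13/25, 16/25) <- contains code 653/1250
  'e': [2/5 + 3/5*2/5, 2/5 + 3/5*1/1) = [16/25, 1/1)
  emit 'f', narrow to [13/25, 16/25)
Step 3: interval [13/25, 16/25), width = 16/25 - 13/25 = 3/25
  'a': [13/25 + 3/25*0/1, 13/25 + 3/25*1/5) = [13/25, 68/125) <- contains code 653/1250
  'f': [13/25 + 3/25*1/5, 13/25 + 3/25*2/5) = [68/125, 71/125)
  'e': [13/25 + 3/25*2/5, 13/25 + 3/25*1/1) = [71/125, 16/25)
  emit 'a', narrow to [13/25, 68/125)
Step 4: interval [13/25, 68/125), width = 68/125 - 13/25 = 3/125
  'a': [13/25 + 3/125*0/1, 13/25 + 3/125*1/5) = [13/25, 328/625) <- contains code 653/1250
  'f': [13/25 + 3/125*1/5, 13/25 + 3/125*2/5) = [328/625, 331/625)
  'e': [13/25 + 3/125*2/5, 13/25 + 3/125*1/1) = [331/625, 68/125)
  emit 'a', narrow to [13/25, 328/625)

Answer: efaa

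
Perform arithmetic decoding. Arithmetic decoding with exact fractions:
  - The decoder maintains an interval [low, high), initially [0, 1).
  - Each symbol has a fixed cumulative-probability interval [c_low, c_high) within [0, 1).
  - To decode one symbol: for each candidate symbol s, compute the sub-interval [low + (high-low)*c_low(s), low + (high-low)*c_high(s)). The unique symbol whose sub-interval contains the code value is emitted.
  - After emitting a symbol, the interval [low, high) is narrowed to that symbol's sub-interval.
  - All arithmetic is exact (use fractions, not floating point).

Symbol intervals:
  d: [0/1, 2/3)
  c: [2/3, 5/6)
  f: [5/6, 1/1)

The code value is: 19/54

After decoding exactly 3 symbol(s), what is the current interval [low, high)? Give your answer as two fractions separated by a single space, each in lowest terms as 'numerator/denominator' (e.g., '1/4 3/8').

Answer: 8/27 10/27

Derivation:
Step 1: interval [0/1, 1/1), width = 1/1 - 0/1 = 1/1
  'd': [0/1 + 1/1*0/1, 0/1 + 1/1*2/3) = [0/1, 2/3) <- contains code 19/54
  'c': [0/1 + 1/1*2/3, 0/1 + 1/1*5/6) = [2/3, 5/6)
  'f': [0/1 + 1/1*5/6, 0/1 + 1/1*1/1) = [5/6, 1/1)
  emit 'd', narrow to [0/1, 2/3)
Step 2: interval [0/1, 2/3), width = 2/3 - 0/1 = 2/3
  'd': [0/1 + 2/3*0/1, 0/1 + 2/3*2/3) = [0/1, 4/9) <- contains code 19/54
  'c': [0/1 + 2/3*2/3, 0/1 + 2/3*5/6) = [4/9, 5/9)
  'f': [0/1 + 2/3*5/6, 0/1 + 2/3*1/1) = [5/9, 2/3)
  emit 'd', narrow to [0/1, 4/9)
Step 3: interval [0/1, 4/9), width = 4/9 - 0/1 = 4/9
  'd': [0/1 + 4/9*0/1, 0/1 + 4/9*2/3) = [0/1, 8/27)
  'c': [0/1 + 4/9*2/3, 0/1 + 4/9*5/6) = [8/27, 10/27) <- contains code 19/54
  'f': [0/1 + 4/9*5/6, 0/1 + 4/9*1/1) = [10/27, 4/9)
  emit 'c', narrow to [8/27, 10/27)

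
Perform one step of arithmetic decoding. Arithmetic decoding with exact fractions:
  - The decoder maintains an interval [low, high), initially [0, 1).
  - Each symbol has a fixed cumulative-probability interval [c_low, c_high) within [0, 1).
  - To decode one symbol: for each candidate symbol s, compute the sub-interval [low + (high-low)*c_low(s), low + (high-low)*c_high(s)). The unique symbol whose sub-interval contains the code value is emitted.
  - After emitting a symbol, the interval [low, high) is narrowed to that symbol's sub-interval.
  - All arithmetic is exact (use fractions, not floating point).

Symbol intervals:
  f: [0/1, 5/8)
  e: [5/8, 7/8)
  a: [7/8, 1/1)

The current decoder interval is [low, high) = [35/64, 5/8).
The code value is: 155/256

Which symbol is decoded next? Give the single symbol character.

Answer: e

Derivation:
Interval width = high − low = 5/8 − 35/64 = 5/64
Scaled code = (code − low) / width = (155/256 − 35/64) / 5/64 = 3/4
  f: [0/1, 5/8) 
  e: [5/8, 7/8) ← scaled code falls here ✓
  a: [7/8, 1/1) 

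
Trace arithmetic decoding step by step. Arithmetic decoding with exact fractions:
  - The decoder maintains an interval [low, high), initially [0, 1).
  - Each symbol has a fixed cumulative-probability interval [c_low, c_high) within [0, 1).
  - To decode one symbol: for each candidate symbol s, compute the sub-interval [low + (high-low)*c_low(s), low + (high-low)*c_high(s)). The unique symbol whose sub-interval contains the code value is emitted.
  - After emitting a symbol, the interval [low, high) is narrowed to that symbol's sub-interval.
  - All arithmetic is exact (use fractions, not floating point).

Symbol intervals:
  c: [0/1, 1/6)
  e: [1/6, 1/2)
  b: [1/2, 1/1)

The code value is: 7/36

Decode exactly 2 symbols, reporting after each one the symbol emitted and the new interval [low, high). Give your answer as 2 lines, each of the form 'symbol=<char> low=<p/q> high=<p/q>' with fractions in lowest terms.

Answer: symbol=e low=1/6 high=1/2
symbol=c low=1/6 high=2/9

Derivation:
Step 1: interval [0/1, 1/1), width = 1/1 - 0/1 = 1/1
  'c': [0/1 + 1/1*0/1, 0/1 + 1/1*1/6) = [0/1, 1/6)
  'e': [0/1 + 1/1*1/6, 0/1 + 1/1*1/2) = [1/6, 1/2) <- contains code 7/36
  'b': [0/1 + 1/1*1/2, 0/1 + 1/1*1/1) = [1/2, 1/1)
  emit 'e', narrow to [1/6, 1/2)
Step 2: interval [1/6, 1/2), width = 1/2 - 1/6 = 1/3
  'c': [1/6 + 1/3*0/1, 1/6 + 1/3*1/6) = [1/6, 2/9) <- contains code 7/36
  'e': [1/6 + 1/3*1/6, 1/6 + 1/3*1/2) = [2/9, 1/3)
  'b': [1/6 + 1/3*1/2, 1/6 + 1/3*1/1) = [1/3, 1/2)
  emit 'c', narrow to [1/6, 2/9)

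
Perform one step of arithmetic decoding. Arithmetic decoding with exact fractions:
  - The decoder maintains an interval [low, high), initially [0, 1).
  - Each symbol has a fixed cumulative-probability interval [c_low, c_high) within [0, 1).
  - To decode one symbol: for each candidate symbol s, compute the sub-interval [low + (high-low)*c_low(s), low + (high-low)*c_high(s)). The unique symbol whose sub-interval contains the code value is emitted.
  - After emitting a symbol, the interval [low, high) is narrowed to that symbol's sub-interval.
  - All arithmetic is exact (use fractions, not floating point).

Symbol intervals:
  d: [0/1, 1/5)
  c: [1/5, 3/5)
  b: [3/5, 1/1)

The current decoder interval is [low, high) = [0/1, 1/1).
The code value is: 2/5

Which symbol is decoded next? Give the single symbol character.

Interval width = high − low = 1/1 − 0/1 = 1/1
Scaled code = (code − low) / width = (2/5 − 0/1) / 1/1 = 2/5
  d: [0/1, 1/5) 
  c: [1/5, 3/5) ← scaled code falls here ✓
  b: [3/5, 1/1) 

Answer: c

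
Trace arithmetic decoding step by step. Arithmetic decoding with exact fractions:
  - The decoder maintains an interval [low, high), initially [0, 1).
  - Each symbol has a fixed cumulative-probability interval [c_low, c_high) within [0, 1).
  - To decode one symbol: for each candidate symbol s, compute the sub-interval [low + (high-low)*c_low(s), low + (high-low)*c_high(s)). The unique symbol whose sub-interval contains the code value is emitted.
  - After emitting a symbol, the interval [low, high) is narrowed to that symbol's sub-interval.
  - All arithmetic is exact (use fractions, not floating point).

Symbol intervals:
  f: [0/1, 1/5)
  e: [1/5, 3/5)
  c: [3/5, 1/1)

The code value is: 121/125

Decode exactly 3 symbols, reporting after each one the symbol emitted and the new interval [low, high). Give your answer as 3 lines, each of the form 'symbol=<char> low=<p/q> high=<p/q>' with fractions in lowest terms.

Answer: symbol=c low=3/5 high=1/1
symbol=c low=21/25 high=1/1
symbol=c low=117/125 high=1/1

Derivation:
Step 1: interval [0/1, 1/1), width = 1/1 - 0/1 = 1/1
  'f': [0/1 + 1/1*0/1, 0/1 + 1/1*1/5) = [0/1, 1/5)
  'e': [0/1 + 1/1*1/5, 0/1 + 1/1*3/5) = [1/5, 3/5)
  'c': [0/1 + 1/1*3/5, 0/1 + 1/1*1/1) = [3/5, 1/1) <- contains code 121/125
  emit 'c', narrow to [3/5, 1/1)
Step 2: interval [3/5, 1/1), width = 1/1 - 3/5 = 2/5
  'f': [3/5 + 2/5*0/1, 3/5 + 2/5*1/5) = [3/5, 17/25)
  'e': [3/5 + 2/5*1/5, 3/5 + 2/5*3/5) = [17/25, 21/25)
  'c': [3/5 + 2/5*3/5, 3/5 + 2/5*1/1) = [21/25, 1/1) <- contains code 121/125
  emit 'c', narrow to [21/25, 1/1)
Step 3: interval [21/25, 1/1), width = 1/1 - 21/25 = 4/25
  'f': [21/25 + 4/25*0/1, 21/25 + 4/25*1/5) = [21/25, 109/125)
  'e': [21/25 + 4/25*1/5, 21/25 + 4/25*3/5) = [109/125, 117/125)
  'c': [21/25 + 4/25*3/5, 21/25 + 4/25*1/1) = [117/125, 1/1) <- contains code 121/125
  emit 'c', narrow to [117/125, 1/1)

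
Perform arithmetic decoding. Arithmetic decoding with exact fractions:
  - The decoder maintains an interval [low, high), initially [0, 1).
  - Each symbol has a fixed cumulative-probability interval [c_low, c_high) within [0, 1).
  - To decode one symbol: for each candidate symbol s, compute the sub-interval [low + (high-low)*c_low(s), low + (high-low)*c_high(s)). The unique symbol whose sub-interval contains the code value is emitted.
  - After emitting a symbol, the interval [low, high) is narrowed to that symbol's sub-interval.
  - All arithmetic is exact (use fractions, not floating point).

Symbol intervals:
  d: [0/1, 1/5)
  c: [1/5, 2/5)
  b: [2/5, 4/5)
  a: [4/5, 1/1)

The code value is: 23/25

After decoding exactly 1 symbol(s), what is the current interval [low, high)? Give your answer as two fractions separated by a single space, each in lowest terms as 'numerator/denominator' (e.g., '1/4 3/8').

Answer: 4/5 1/1

Derivation:
Step 1: interval [0/1, 1/1), width = 1/1 - 0/1 = 1/1
  'd': [0/1 + 1/1*0/1, 0/1 + 1/1*1/5) = [0/1, 1/5)
  'c': [0/1 + 1/1*1/5, 0/1 + 1/1*2/5) = [1/5, 2/5)
  'b': [0/1 + 1/1*2/5, 0/1 + 1/1*4/5) = [2/5, 4/5)
  'a': [0/1 + 1/1*4/5, 0/1 + 1/1*1/1) = [4/5, 1/1) <- contains code 23/25
  emit 'a', narrow to [4/5, 1/1)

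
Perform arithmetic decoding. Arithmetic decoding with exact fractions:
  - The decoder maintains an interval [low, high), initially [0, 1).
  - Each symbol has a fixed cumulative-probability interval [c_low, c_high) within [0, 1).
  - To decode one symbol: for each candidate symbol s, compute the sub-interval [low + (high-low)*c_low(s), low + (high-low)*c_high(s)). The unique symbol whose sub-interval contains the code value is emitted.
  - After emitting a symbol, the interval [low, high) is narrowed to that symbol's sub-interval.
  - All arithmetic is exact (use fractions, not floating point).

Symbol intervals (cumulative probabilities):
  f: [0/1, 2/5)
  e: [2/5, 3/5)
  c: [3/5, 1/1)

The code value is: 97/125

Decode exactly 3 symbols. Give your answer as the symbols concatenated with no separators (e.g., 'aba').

Step 1: interval [0/1, 1/1), width = 1/1 - 0/1 = 1/1
  'f': [0/1 + 1/1*0/1, 0/1 + 1/1*2/5) = [0/1, 2/5)
  'e': [0/1 + 1/1*2/5, 0/1 + 1/1*3/5) = [2/5, 3/5)
  'c': [0/1 + 1/1*3/5, 0/1 + 1/1*1/1) = [3/5, 1/1) <- contains code 97/125
  emit 'c', narrow to [3/5, 1/1)
Step 2: interval [3/5, 1/1), width = 1/1 - 3/5 = 2/5
  'f': [3/5 + 2/5*0/1, 3/5 + 2/5*2/5) = [3/5, 19/25)
  'e': [3/5 + 2/5*2/5, 3/5 + 2/5*3/5) = [19/25, 21/25) <- contains code 97/125
  'c': [3/5 + 2/5*3/5, 3/5 + 2/5*1/1) = [21/25, 1/1)
  emit 'e', narrow to [19/25, 21/25)
Step 3: interval [19/25, 21/25), width = 21/25 - 19/25 = 2/25
  'f': [19/25 + 2/25*0/1, 19/25 + 2/25*2/5) = [19/25, 99/125) <- contains code 97/125
  'e': [19/25 + 2/25*2/5, 19/25 + 2/25*3/5) = [99/125, 101/125)
  'c': [19/25 + 2/25*3/5, 19/25 + 2/25*1/1) = [101/125, 21/25)
  emit 'f', narrow to [19/25, 99/125)

Answer: cef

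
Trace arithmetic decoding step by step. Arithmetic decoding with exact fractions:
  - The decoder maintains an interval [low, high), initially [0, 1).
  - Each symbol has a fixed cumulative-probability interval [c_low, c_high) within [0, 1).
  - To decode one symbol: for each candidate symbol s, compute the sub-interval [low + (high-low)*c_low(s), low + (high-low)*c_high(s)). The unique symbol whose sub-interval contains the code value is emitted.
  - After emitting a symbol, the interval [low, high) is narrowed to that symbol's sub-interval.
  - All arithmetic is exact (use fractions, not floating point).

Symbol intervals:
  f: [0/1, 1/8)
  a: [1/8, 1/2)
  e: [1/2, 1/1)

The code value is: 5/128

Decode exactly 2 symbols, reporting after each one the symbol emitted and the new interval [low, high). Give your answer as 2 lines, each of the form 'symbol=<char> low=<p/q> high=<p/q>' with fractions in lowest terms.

Step 1: interval [0/1, 1/1), width = 1/1 - 0/1 = 1/1
  'f': [0/1 + 1/1*0/1, 0/1 + 1/1*1/8) = [0/1, 1/8) <- contains code 5/128
  'a': [0/1 + 1/1*1/8, 0/1 + 1/1*1/2) = [1/8, 1/2)
  'e': [0/1 + 1/1*1/2, 0/1 + 1/1*1/1) = [1/2, 1/1)
  emit 'f', narrow to [0/1, 1/8)
Step 2: interval [0/1, 1/8), width = 1/8 - 0/1 = 1/8
  'f': [0/1 + 1/8*0/1, 0/1 + 1/8*1/8) = [0/1, 1/64)
  'a': [0/1 + 1/8*1/8, 0/1 + 1/8*1/2) = [1/64, 1/16) <- contains code 5/128
  'e': [0/1 + 1/8*1/2, 0/1 + 1/8*1/1) = [1/16, 1/8)
  emit 'a', narrow to [1/64, 1/16)

Answer: symbol=f low=0/1 high=1/8
symbol=a low=1/64 high=1/16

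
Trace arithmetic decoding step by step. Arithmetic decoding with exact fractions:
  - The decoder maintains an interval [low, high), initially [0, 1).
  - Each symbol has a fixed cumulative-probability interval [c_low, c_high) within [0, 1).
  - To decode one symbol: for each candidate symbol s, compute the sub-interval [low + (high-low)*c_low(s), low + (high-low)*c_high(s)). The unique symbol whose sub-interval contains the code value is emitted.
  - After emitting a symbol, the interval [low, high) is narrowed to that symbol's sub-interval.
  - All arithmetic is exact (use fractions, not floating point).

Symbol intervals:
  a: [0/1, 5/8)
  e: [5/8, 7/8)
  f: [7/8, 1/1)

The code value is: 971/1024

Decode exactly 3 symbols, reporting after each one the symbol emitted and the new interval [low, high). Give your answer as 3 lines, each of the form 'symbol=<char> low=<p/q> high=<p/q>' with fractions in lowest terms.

Step 1: interval [0/1, 1/1), width = 1/1 - 0/1 = 1/1
  'a': [0/1 + 1/1*0/1, 0/1 + 1/1*5/8) = [0/1, 5/8)
  'e': [0/1 + 1/1*5/8, 0/1 + 1/1*7/8) = [5/8, 7/8)
  'f': [0/1 + 1/1*7/8, 0/1 + 1/1*1/1) = [7/8, 1/1) <- contains code 971/1024
  emit 'f', narrow to [7/8, 1/1)
Step 2: interval [7/8, 1/1), width = 1/1 - 7/8 = 1/8
  'a': [7/8 + 1/8*0/1, 7/8 + 1/8*5/8) = [7/8, 61/64) <- contains code 971/1024
  'e': [7/8 + 1/8*5/8, 7/8 + 1/8*7/8) = [61/64, 63/64)
  'f': [7/8 + 1/8*7/8, 7/8 + 1/8*1/1) = [63/64, 1/1)
  emit 'a', narrow to [7/8, 61/64)
Step 3: interval [7/8, 61/64), width = 61/64 - 7/8 = 5/64
  'a': [7/8 + 5/64*0/1, 7/8 + 5/64*5/8) = [7/8, 473/512)
  'e': [7/8 + 5/64*5/8, 7/8 + 5/64*7/8) = [473/512, 483/512)
  'f': [7/8 + 5/64*7/8, 7/8 + 5/64*1/1) = [483/512, 61/64) <- contains code 971/1024
  emit 'f', narrow to [483/512, 61/64)

Answer: symbol=f low=7/8 high=1/1
symbol=a low=7/8 high=61/64
symbol=f low=483/512 high=61/64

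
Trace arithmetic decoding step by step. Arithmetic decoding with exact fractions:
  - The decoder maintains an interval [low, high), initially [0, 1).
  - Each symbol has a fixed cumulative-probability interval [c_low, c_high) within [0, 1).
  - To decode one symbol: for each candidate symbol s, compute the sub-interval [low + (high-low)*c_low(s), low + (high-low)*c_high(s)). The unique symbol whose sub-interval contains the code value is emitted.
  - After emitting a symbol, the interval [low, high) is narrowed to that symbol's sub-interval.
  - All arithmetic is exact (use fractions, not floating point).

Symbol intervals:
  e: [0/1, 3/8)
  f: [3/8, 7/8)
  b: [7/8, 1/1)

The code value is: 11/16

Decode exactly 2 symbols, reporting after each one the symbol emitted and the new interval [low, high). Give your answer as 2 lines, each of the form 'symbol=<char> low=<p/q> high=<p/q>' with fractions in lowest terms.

Step 1: interval [0/1, 1/1), width = 1/1 - 0/1 = 1/1
  'e': [0/1 + 1/1*0/1, 0/1 + 1/1*3/8) = [0/1, 3/8)
  'f': [0/1 + 1/1*3/8, 0/1 + 1/1*7/8) = [3/8, 7/8) <- contains code 11/16
  'b': [0/1 + 1/1*7/8, 0/1 + 1/1*1/1) = [7/8, 1/1)
  emit 'f', narrow to [3/8, 7/8)
Step 2: interval [3/8, 7/8), width = 7/8 - 3/8 = 1/2
  'e': [3/8 + 1/2*0/1, 3/8 + 1/2*3/8) = [3/8, 9/16)
  'f': [3/8 + 1/2*3/8, 3/8 + 1/2*7/8) = [9/16, 13/16) <- contains code 11/16
  'b': [3/8 + 1/2*7/8, 3/8 + 1/2*1/1) = [13/16, 7/8)
  emit 'f', narrow to [9/16, 13/16)

Answer: symbol=f low=3/8 high=7/8
symbol=f low=9/16 high=13/16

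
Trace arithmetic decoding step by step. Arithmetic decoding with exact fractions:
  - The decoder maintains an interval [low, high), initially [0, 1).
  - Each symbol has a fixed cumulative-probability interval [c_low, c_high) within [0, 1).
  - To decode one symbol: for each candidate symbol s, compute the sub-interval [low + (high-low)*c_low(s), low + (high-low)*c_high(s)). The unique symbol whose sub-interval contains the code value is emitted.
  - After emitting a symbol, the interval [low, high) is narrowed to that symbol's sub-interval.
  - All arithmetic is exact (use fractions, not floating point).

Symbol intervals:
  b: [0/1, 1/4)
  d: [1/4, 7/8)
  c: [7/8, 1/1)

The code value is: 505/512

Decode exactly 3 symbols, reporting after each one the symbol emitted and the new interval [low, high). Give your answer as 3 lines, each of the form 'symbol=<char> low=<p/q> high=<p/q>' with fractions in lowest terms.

Answer: symbol=c low=7/8 high=1/1
symbol=c low=63/64 high=1/1
symbol=b low=63/64 high=253/256

Derivation:
Step 1: interval [0/1, 1/1), width = 1/1 - 0/1 = 1/1
  'b': [0/1 + 1/1*0/1, 0/1 + 1/1*1/4) = [0/1, 1/4)
  'd': [0/1 + 1/1*1/4, 0/1 + 1/1*7/8) = [1/4, 7/8)
  'c': [0/1 + 1/1*7/8, 0/1 + 1/1*1/1) = [7/8, 1/1) <- contains code 505/512
  emit 'c', narrow to [7/8, 1/1)
Step 2: interval [7/8, 1/1), width = 1/1 - 7/8 = 1/8
  'b': [7/8 + 1/8*0/1, 7/8 + 1/8*1/4) = [7/8, 29/32)
  'd': [7/8 + 1/8*1/4, 7/8 + 1/8*7/8) = [29/32, 63/64)
  'c': [7/8 + 1/8*7/8, 7/8 + 1/8*1/1) = [63/64, 1/1) <- contains code 505/512
  emit 'c', narrow to [63/64, 1/1)
Step 3: interval [63/64, 1/1), width = 1/1 - 63/64 = 1/64
  'b': [63/64 + 1/64*0/1, 63/64 + 1/64*1/4) = [63/64, 253/256) <- contains code 505/512
  'd': [63/64 + 1/64*1/4, 63/64 + 1/64*7/8) = [253/256, 511/512)
  'c': [63/64 + 1/64*7/8, 63/64 + 1/64*1/1) = [511/512, 1/1)
  emit 'b', narrow to [63/64, 253/256)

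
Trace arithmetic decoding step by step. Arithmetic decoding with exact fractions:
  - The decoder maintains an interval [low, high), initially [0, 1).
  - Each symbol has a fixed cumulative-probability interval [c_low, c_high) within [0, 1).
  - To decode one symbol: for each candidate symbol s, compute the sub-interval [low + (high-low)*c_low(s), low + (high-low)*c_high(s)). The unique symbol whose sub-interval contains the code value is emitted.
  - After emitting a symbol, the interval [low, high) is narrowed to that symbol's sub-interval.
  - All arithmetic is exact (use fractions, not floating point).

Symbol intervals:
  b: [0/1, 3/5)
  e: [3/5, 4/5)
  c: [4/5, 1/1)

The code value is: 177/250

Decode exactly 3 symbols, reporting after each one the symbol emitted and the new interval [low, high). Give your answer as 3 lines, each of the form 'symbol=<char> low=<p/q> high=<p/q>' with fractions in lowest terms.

Answer: symbol=e low=3/5 high=4/5
symbol=b low=3/5 high=18/25
symbol=c low=87/125 high=18/25

Derivation:
Step 1: interval [0/1, 1/1), width = 1/1 - 0/1 = 1/1
  'b': [0/1 + 1/1*0/1, 0/1 + 1/1*3/5) = [0/1, 3/5)
  'e': [0/1 + 1/1*3/5, 0/1 + 1/1*4/5) = [3/5, 4/5) <- contains code 177/250
  'c': [0/1 + 1/1*4/5, 0/1 + 1/1*1/1) = [4/5, 1/1)
  emit 'e', narrow to [3/5, 4/5)
Step 2: interval [3/5, 4/5), width = 4/5 - 3/5 = 1/5
  'b': [3/5 + 1/5*0/1, 3/5 + 1/5*3/5) = [3/5, 18/25) <- contains code 177/250
  'e': [3/5 + 1/5*3/5, 3/5 + 1/5*4/5) = [18/25, 19/25)
  'c': [3/5 + 1/5*4/5, 3/5 + 1/5*1/1) = [19/25, 4/5)
  emit 'b', narrow to [3/5, 18/25)
Step 3: interval [3/5, 18/25), width = 18/25 - 3/5 = 3/25
  'b': [3/5 + 3/25*0/1, 3/5 + 3/25*3/5) = [3/5, 84/125)
  'e': [3/5 + 3/25*3/5, 3/5 + 3/25*4/5) = [84/125, 87/125)
  'c': [3/5 + 3/25*4/5, 3/5 + 3/25*1/1) = [87/125, 18/25) <- contains code 177/250
  emit 'c', narrow to [87/125, 18/25)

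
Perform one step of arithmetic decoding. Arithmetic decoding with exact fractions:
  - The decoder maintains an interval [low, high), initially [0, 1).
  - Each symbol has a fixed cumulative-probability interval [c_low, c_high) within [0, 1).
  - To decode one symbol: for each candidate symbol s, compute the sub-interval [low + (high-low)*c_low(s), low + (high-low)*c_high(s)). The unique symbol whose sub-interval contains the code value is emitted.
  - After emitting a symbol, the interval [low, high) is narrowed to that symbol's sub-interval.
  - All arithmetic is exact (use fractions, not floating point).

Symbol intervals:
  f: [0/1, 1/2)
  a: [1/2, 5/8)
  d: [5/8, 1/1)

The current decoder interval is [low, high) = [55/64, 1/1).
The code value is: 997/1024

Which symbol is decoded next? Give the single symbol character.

Answer: d

Derivation:
Interval width = high − low = 1/1 − 55/64 = 9/64
Scaled code = (code − low) / width = (997/1024 − 55/64) / 9/64 = 13/16
  f: [0/1, 1/2) 
  a: [1/2, 5/8) 
  d: [5/8, 1/1) ← scaled code falls here ✓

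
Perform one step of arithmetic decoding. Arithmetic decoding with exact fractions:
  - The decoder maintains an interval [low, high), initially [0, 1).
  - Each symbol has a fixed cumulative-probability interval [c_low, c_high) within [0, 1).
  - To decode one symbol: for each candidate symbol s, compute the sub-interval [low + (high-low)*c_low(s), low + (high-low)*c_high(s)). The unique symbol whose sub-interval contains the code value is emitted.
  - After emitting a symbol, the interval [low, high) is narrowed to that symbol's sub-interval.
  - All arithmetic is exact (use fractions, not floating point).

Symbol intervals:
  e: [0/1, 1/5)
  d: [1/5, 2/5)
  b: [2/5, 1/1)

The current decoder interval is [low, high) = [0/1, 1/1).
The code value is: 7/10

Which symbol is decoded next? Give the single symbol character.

Answer: b

Derivation:
Interval width = high − low = 1/1 − 0/1 = 1/1
Scaled code = (code − low) / width = (7/10 − 0/1) / 1/1 = 7/10
  e: [0/1, 1/5) 
  d: [1/5, 2/5) 
  b: [2/5, 1/1) ← scaled code falls here ✓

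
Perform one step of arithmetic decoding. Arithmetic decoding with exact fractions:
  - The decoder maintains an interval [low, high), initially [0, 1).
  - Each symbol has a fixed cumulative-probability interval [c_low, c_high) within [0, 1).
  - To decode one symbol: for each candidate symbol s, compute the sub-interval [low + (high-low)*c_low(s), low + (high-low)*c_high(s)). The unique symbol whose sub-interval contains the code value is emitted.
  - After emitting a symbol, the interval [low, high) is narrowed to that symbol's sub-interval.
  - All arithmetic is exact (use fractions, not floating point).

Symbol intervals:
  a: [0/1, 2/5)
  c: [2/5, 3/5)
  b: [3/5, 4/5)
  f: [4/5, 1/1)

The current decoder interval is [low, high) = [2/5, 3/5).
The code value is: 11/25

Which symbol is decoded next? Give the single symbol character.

Interval width = high − low = 3/5 − 2/5 = 1/5
Scaled code = (code − low) / width = (11/25 − 2/5) / 1/5 = 1/5
  a: [0/1, 2/5) ← scaled code falls here ✓
  c: [2/5, 3/5) 
  b: [3/5, 4/5) 
  f: [4/5, 1/1) 

Answer: a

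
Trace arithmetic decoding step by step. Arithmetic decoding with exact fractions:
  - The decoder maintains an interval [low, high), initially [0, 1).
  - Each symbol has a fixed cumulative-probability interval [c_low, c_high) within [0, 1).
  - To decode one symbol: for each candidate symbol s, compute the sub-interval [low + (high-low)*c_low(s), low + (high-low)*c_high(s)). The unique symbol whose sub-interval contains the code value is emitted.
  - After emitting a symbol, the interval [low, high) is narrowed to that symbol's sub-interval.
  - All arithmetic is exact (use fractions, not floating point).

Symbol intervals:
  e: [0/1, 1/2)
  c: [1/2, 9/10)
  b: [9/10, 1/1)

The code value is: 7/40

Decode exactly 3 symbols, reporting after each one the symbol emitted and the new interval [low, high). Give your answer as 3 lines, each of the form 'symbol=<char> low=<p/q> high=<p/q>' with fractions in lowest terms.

Step 1: interval [0/1, 1/1), width = 1/1 - 0/1 = 1/1
  'e': [0/1 + 1/1*0/1, 0/1 + 1/1*1/2) = [0/1, 1/2) <- contains code 7/40
  'c': [0/1 + 1/1*1/2, 0/1 + 1/1*9/10) = [1/2, 9/10)
  'b': [0/1 + 1/1*9/10, 0/1 + 1/1*1/1) = [9/10, 1/1)
  emit 'e', narrow to [0/1, 1/2)
Step 2: interval [0/1, 1/2), width = 1/2 - 0/1 = 1/2
  'e': [0/1 + 1/2*0/1, 0/1 + 1/2*1/2) = [0/1, 1/4) <- contains code 7/40
  'c': [0/1 + 1/2*1/2, 0/1 + 1/2*9/10) = [1/4, 9/20)
  'b': [0/1 + 1/2*9/10, 0/1 + 1/2*1/1) = [9/20, 1/2)
  emit 'e', narrow to [0/1, 1/4)
Step 3: interval [0/1, 1/4), width = 1/4 - 0/1 = 1/4
  'e': [0/1 + 1/4*0/1, 0/1 + 1/4*1/2) = [0/1, 1/8)
  'c': [0/1 + 1/4*1/2, 0/1 + 1/4*9/10) = [1/8, 9/40) <- contains code 7/40
  'b': [0/1 + 1/4*9/10, 0/1 + 1/4*1/1) = [9/40, 1/4)
  emit 'c', narrow to [1/8, 9/40)

Answer: symbol=e low=0/1 high=1/2
symbol=e low=0/1 high=1/4
symbol=c low=1/8 high=9/40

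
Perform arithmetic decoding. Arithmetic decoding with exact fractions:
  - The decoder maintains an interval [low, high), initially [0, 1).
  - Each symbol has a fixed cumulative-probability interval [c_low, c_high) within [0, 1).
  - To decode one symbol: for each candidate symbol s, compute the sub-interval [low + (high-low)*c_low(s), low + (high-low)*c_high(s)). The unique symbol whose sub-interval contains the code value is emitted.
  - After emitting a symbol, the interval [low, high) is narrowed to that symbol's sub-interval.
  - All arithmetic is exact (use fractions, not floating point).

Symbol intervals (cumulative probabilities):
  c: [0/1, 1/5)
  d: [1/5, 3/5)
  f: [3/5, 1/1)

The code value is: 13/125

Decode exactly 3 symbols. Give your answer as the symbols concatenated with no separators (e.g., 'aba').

Answer: cdf

Derivation:
Step 1: interval [0/1, 1/1), width = 1/1 - 0/1 = 1/1
  'c': [0/1 + 1/1*0/1, 0/1 + 1/1*1/5) = [0/1, 1/5) <- contains code 13/125
  'd': [0/1 + 1/1*1/5, 0/1 + 1/1*3/5) = [1/5, 3/5)
  'f': [0/1 + 1/1*3/5, 0/1 + 1/1*1/1) = [3/5, 1/1)
  emit 'c', narrow to [0/1, 1/5)
Step 2: interval [0/1, 1/5), width = 1/5 - 0/1 = 1/5
  'c': [0/1 + 1/5*0/1, 0/1 + 1/5*1/5) = [0/1, 1/25)
  'd': [0/1 + 1/5*1/5, 0/1 + 1/5*3/5) = [1/25, 3/25) <- contains code 13/125
  'f': [0/1 + 1/5*3/5, 0/1 + 1/5*1/1) = [3/25, 1/5)
  emit 'd', narrow to [1/25, 3/25)
Step 3: interval [1/25, 3/25), width = 3/25 - 1/25 = 2/25
  'c': [1/25 + 2/25*0/1, 1/25 + 2/25*1/5) = [1/25, 7/125)
  'd': [1/25 + 2/25*1/5, 1/25 + 2/25*3/5) = [7/125, 11/125)
  'f': [1/25 + 2/25*3/5, 1/25 + 2/25*1/1) = [11/125, 3/25) <- contains code 13/125
  emit 'f', narrow to [11/125, 3/25)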